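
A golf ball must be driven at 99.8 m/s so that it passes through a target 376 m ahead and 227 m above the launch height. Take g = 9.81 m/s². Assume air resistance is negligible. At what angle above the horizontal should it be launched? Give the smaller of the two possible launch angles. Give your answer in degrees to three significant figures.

Trajectory: y = x tanθ − g x² (1 + tan²θ)/(2v₀²). With x = 376, y = 227, v₀ = 99.8, g = 9.81:
69.62 tan²θ − 376 tanθ + (296.6) = 0.
tanθ = [376 ± √(376² − 4 × 69.62 × (296.6))] / (2 × 69.62) = (376 ± 242.4) / 139.2, giving tanθ = 0.9593 or 4.441.
θ = 43.81° or 77.31°; the smaller is 43.81°.

43.8°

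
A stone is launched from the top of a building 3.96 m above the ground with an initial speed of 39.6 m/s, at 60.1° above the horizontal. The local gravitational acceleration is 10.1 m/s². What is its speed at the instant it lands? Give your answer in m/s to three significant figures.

Components: vₓ = 39.60 cos 60.1° = 19.74 m/s, v_y0 = 39.60 sin 60.1° = 34.33 m/s.
Vertical motion (up positive, ground at y = 0): 5.050 t² − (34.33) t − 3.96 = 0, so t = (34.33 + √(34.33² + 2·10.1·3.96)) / 10.1 = (34.33 + 35.48) / 10.1 = 6.911 s.
Vertical velocity at impact: v_y = v_y0 − g t = 34.33 − 10.1 × 6.911 = −35.48 m/s.
Speed: |v| = √(vₓ² + v_y²) = √(19.74² + 35.48²) = 40.60 m/s.

40.6 m/s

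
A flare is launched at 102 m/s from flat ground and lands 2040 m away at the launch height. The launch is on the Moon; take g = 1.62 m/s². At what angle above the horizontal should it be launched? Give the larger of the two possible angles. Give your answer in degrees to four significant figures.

80.74°

R = v₀² sin 2θ / g gives sin 2θ = gR/v₀² = 1.62·2040/102² = 0.3176.
2θ = 18.52° or 180° − 18.52° = 161.5°, so θ = 9.260° or 80.74°.
The larger angle is 80.74°.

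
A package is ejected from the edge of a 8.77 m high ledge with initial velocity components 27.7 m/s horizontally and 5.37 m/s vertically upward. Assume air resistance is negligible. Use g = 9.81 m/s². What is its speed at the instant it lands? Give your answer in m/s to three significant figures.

31.1 m/s

With up positive and y = 0 at the ground: y(t) = 8.77 + (5.370) t − 4.905 t². Setting y = 0 and taking the positive root: t = [5.370 + √(5.370² + 2·9.81·8.77)] / 9.81 = (5.370 + 14.17) / 9.81 = 1.992 s.
Vertical velocity at impact: v_y = v_y0 − g t = 5.370 − 9.81 × 1.992 = −14.17 m/s.
Speed: |v| = √(vₓ² + v_y²) = √(27.70² + 14.17²) = 31.12 m/s.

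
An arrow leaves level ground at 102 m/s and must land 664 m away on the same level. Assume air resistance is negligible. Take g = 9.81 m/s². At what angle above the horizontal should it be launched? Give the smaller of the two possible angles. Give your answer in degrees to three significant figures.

From R = (v₀²/g) sin 2θ: sin 2θ = 9.81 × 664 / 10404 = 0.6261.
2θ = 38.76° or 180° − 38.76° = 141.2°, so θ = 19.38° or 70.62°.
The smaller angle is 19.38°.

19.4°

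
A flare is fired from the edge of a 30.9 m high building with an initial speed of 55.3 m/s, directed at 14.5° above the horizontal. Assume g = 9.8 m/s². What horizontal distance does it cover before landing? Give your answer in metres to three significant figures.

Horizontal component vₓ = 55.30 cos 14.5° = 53.54 m/s; vertical v_y0 = 55.30 sin 14.5° = 13.85 m/s.
The projectile lands when y = 30.9 + (13.85) t − ½·9.80·t² = 0. Positive root: t = (13.85 + √(13.85² + 2·9.80·30.9)) / 9.80 = (13.85 + 28.24) / 9.80 = 4.294 s.
Horizontal distance: R = vₓ t = 53.54 × 4.294 = 229.9 m.

230 m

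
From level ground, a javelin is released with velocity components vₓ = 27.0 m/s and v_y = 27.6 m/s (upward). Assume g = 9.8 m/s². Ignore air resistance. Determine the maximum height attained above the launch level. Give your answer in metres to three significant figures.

38.9 m

Maximum height: H = v_y0² / (2g) = 27.60² / (2 × 9.80) = 38.87 m.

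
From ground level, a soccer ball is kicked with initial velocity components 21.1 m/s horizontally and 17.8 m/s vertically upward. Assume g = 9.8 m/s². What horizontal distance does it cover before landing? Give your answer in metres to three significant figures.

76.6 m

Time aloft: T = 2 v_y0 / g = 2 × 17.80 / 9.80 = 3.633 s.
Range: R = vₓ T = 21.10 × 3.633 = 76.65 m.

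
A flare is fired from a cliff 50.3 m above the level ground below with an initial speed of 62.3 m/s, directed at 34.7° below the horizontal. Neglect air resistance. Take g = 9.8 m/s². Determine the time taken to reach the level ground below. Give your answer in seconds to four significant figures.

Horizontal component vₓ = 62.30 cos 34.7° = 51.22 m/s; vertical v_y0 = −35.47 m/s (downward).
With up positive and y = 0 at the ground: y(t) = 50.3 + (−35.47) t − 4.900 t². Setting y = 0 and taking the positive root: t = [−35.47 + √(35.47² + 2·9.80·50.3)] / 9.80 = (−35.47 + 47.37) / 9.80 = 1.214 s.

1.214 s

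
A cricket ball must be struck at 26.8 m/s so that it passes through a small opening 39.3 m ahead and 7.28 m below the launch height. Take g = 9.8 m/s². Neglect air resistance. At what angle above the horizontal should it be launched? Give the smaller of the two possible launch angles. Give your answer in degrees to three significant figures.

Trajectory: y = x tanθ − g x² (1 + tan²θ)/(2v₀²). With x = 39.3, y = −7.28, v₀ = 26.8, g = 9.80:
10.54 tan²θ − 39.3 tanθ + (3.257) = 0.
tanθ = [39.3 ± √(39.3² − 4 × 10.54 × (3.257))] / (2 × 10.54) = (39.3 ± 37.51) / 21.07, giving tanθ = 0.08480 or 3.645.
θ = 4.847° or 74.66°; the smaller is 4.847°.

4.85°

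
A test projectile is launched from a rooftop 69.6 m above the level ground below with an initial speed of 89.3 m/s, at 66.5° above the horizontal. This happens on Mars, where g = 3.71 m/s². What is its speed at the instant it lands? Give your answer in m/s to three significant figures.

Horizontal component vₓ = 89.30 cos 66.5° = 35.61 m/s; vertical v_y0 = 89.30 sin 66.5° = 81.89 m/s.
The projectile lands when y = 69.6 + (81.89) t − ½·3.71·t² = 0. Positive root: t = (81.89 + √(81.89² + 2·3.71·69.6)) / 3.71 = (81.89 + 84.99) / 3.71 = 44.98 s.
Vertical velocity at impact: v_y = v_y0 − g t = 81.89 − 3.71 × 44.98 = −84.99 m/s.
Speed: |v| = √(vₓ² + v_y²) = √(35.61² + 84.99²) = 92.15 m/s.

92.1 m/s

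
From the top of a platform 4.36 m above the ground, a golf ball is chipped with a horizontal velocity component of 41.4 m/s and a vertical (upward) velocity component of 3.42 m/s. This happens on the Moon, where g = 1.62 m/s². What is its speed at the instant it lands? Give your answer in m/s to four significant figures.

The projectile lands when y = 4.36 + (3.420) t − ½·1.62·t² = 0. Positive root: t = (3.420 + √(3.420² + 2·1.62·4.36)) / 1.62 = (3.420 + 5.082) / 1.62 = 5.248 s.
Vertical velocity at impact: v_y = v_y0 − g t = 3.420 − 1.62 × 5.248 = −5.082 m/s.
Speed: |v| = √(vₓ² + v_y²) = √(41.40² + 5.082²) = 41.71 m/s.

41.71 m/s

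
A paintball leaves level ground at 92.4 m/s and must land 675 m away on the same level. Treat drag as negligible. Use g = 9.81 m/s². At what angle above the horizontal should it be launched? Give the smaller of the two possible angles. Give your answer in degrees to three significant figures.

25.4°

R = v₀² sin 2θ / g gives sin 2θ = gR/v₀² = 9.81·675/92.4² = 0.7756.
2θ = 50.86° or 180° − 50.86° = 129.1°, so θ = 25.43° or 64.57°.
The smaller angle is 25.43°.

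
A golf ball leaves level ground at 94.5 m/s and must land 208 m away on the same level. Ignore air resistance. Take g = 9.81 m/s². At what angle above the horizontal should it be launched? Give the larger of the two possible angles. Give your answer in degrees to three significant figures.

Level-ground range R = v₀² sin(2θ)/g ⇒ sin(2θ) = gR/v₀² = 9.81 × 208 / 94.5² = 0.2285.
2θ = 13.21° or 180° − 13.21° = 166.8°, so θ = 6.604° or 83.40°.
The larger angle is 83.40°.

83.4°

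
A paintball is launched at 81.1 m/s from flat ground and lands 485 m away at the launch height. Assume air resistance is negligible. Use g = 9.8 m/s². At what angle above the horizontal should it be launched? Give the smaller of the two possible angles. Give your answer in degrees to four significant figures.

23.14°

From R = (v₀²/g) sin 2θ: sin 2θ = 9.80 × 485 / 6577.2 = 0.7226.
2θ = 46.27° or 180° − 46.27° = 133.7°, so θ = 23.14° or 66.86°.
The smaller angle is 23.14°.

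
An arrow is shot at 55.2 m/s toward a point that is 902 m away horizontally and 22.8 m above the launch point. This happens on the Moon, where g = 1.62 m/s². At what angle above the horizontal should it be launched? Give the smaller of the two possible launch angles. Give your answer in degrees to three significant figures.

Trajectory: y = x tanθ − g x² (1 + tan²θ)/(2v₀²). With x = 902, y = 22.8, v₀ = 55.2, g = 1.62:
216.3 tan²θ − 902 tanθ + (239.1) = 0.
tanθ = [902 ± √(902² − 4 × 216.3 × (239.1))] / (2 × 216.3) = (902 ± 779.0) / 432.6, giving tanθ = 0.2845 or 3.886.
θ = 15.88° or 75.57°; the smaller is 15.88°.

15.9°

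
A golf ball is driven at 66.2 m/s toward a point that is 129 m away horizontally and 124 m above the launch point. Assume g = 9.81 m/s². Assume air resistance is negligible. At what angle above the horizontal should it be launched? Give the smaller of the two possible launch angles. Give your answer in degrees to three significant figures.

Trajectory: y = x tanθ − g x² (1 + tan²θ)/(2v₀²). With x = 129, y = 124, v₀ = 66.2, g = 9.81:
18.63 tan²θ − 129 tanθ + (142.6) = 0.
tanθ = [129 ± √(129² − 4 × 18.63 × (142.6))] / (2 × 18.63) = (129 ± 77.56) / 37.25, giving tanθ = 1.381 or 5.545.
θ = 54.09° or 79.78°; the smaller is 54.09°.

54.1°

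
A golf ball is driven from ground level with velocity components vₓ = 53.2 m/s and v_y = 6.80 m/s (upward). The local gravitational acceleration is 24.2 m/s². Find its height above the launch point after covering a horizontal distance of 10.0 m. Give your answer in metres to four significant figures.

0.8507 m

At x = 10.0 m, t = x/vₓ = 10.0/53.20 = 0.1880 s.
Height: y = v_y0 t − ½ g t² = 6.800 × 0.1880 − 12.10 × 0.1880² = 1.278 − 0.4275 = 0.8507 m.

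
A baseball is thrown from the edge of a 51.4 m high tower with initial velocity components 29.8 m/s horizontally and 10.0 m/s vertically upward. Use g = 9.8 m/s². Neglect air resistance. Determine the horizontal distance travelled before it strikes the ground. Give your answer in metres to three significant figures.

132 m

Vertical motion (up positive, ground at y = 0): 4.900 t² − (10.00) t − 51.4 = 0, so t = (10.00 + √(10.00² + 2·9.80·51.4)) / 9.80 = (10.00 + 33.28) / 9.80 = 4.416 s.
Horizontal distance: R = vₓ t = 29.80 × 4.416 = 131.6 m.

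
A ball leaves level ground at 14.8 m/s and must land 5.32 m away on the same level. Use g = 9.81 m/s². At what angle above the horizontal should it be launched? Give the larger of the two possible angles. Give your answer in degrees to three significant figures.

83.1°

Level-ground range R = v₀² sin(2θ)/g ⇒ sin(2θ) = gR/v₀² = 9.81 × 5.32 / 14.8² = 0.2383.
2θ = 13.78° or 180° − 13.78° = 166.2°, so θ = 6.892° or 83.11°.
The larger angle is 83.11°.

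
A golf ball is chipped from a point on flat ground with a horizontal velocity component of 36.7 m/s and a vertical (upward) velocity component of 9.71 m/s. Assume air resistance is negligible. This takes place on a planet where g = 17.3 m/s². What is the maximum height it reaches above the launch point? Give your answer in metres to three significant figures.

2.72 m

At the apex v_y = 0, so H = v_y0²/(2g) = 9.710²/34.60 = 2.725 m.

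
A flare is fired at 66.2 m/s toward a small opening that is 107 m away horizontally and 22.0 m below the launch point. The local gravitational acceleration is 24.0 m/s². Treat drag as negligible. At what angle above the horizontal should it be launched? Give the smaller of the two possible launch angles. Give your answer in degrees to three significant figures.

Trajectory: y = x tanθ − g x² (1 + tan²θ)/(2v₀²). With x = 107, y = −22.0, v₀ = 66.2, g = 24.0:
31.35 tan²θ − 107 tanθ + (9.350) = 0.
tanθ = [107 ± √(107² − 4 × 31.35 × (9.350))] / (2 × 31.35) = (107 ± 101.4) / 62.70, giving tanθ = 0.08974 or 3.323.
θ = 5.128° or 73.25°; the smaller is 5.128°.

5.13°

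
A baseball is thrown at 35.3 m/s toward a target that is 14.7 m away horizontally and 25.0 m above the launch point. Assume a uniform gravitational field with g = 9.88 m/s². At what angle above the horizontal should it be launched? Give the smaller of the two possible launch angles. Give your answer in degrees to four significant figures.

Trajectory: y = x tanθ − g x² (1 + tan²θ)/(2v₀²). With x = 14.7, y = 25.0, v₀ = 35.3, g = 9.88:
0.8567 tan²θ − 14.7 tanθ + (25.86) = 0.
tanθ = [14.7 ± √(14.7² − 4 × 0.8567 × (25.86))] / (2 × 0.8567) = (14.7 ± 11.29) / 1.713, giving tanθ = 1.990 or 15.17.
θ = 63.32° or 86.23°; the smaller is 63.32°.

63.32°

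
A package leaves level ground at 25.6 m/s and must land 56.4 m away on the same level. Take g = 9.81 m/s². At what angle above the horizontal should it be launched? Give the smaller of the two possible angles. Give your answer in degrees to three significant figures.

R = v₀² sin 2θ / g gives sin 2θ = gR/v₀² = 9.81·56.4/25.6² = 0.8442.
2θ = 57.59° or 180° − 57.59° = 122.4°, so θ = 28.80° or 61.20°.
The smaller angle is 28.80°.

28.8°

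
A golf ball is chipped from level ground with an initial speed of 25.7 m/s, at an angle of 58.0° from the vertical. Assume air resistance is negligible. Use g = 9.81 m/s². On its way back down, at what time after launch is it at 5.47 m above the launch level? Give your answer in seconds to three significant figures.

vₓ = 25.70 sin 58.0° = 21.79 m/s; v_y0 = 25.70 cos 58.0° = 13.62 m/s.
Set y = v_y0 t − ½ g t² = 5.47: 4.905 t² − 13.62 t + 5.47 = 0.
t = [13.62 ± √(13.62² − 2·9.81·5.47)] / 9.81 = (13.62 ± 8.840) / 9.81, so t = 0.4871 s or t = 2.289 s.
The descending-branch root is 2.289 s.

2.29 s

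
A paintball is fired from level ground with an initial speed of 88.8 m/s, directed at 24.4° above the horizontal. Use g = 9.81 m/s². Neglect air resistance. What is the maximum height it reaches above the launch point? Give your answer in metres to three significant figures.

Horizontal component vₓ = 88.80 cos 24.4° = 80.87 m/s; vertical v_y0 = 88.80 sin 24.4° = 36.68 m/s.
At the apex v_y = 0, so H = v_y0²/(2g) = 36.68²/19.62 = 68.59 m.

68.6 m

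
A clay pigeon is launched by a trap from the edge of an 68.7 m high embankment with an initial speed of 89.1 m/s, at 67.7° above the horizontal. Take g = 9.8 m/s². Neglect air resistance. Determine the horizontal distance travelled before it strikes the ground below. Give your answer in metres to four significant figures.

Components: vₓ = 89.10 cos 67.7° = 33.81 m/s, v_y0 = 89.10 sin 67.7° = 82.44 m/s.
With up positive and y = 0 at the ground: y(t) = 68.7 + (82.44) t − 4.900 t². Setting y = 0 and taking the positive root: t = [82.44 + √(82.44² + 2·9.80·68.7)] / 9.80 = (82.44 + 90.23) / 9.80 = 17.62 s.
Horizontal distance: R = vₓ t = 33.81 × 17.62 = 595.7 m.

595.7 m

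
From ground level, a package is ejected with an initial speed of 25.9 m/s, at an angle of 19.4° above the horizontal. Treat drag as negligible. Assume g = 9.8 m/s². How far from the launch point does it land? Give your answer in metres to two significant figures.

43 m

vₓ = 25.90 cos 19.4° = 24.43 m/s; v_y0 = 25.90 sin 19.4° = 8.603 m/s.
Flight time T = 2 v_y0 / g = 1.756 s.
Range: R = vₓ T = 24.43 × 1.756 = 42.89 m.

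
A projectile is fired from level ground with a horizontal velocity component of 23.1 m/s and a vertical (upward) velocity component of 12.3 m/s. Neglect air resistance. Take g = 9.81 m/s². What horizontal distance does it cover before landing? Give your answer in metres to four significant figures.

Time aloft: T = 2 v_y0 / g = 2 × 12.30 / 9.81 = 2.508 s.
Range: R = vₓ T = 23.10 × 2.508 = 57.93 m.

57.93 m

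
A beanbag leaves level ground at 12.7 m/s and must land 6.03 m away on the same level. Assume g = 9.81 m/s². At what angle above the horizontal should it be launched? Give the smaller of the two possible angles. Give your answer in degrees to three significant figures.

10.8°

From R = (v₀²/g) sin 2θ: sin 2θ = 9.81 × 6.03 / 161.29 = 0.3668.
2θ = 21.52° or 180° − 21.52° = 158.5°, so θ = 10.76° or 79.24°.
The smaller angle is 10.76°.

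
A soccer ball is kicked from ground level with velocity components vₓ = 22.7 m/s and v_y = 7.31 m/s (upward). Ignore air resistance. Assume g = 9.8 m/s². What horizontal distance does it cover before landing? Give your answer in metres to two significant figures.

Flight time T = 2 v_y0 / g = 1.492 s.
Range: R = vₓ T = 22.70 × 1.492 = 33.86 m.

34 m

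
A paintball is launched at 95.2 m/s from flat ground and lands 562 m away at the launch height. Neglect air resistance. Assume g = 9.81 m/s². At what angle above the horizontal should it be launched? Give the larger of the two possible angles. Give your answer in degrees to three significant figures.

R = v₀² sin 2θ / g gives sin 2θ = gR/v₀² = 9.81·562/95.2² = 0.6083.
2θ = 37.47° or 180° − 37.47° = 142.5°, so θ = 18.73° or 71.27°.
The larger angle is 71.27°.

71.3°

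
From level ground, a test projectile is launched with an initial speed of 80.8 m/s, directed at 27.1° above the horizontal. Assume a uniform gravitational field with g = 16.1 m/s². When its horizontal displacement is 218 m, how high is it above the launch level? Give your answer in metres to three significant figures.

Resolve: vₓ = 80.80 cos 27.1° = 71.93 m/s and v_y0 = 80.80 sin 27.1° = 36.81 m/s.
At x = 218 m, t = x/vₓ = 218/71.93 = 3.031 s.
Height: y = v_y0 t − ½ g t² = 36.81 × 3.031 − 8.050 × 3.031² = 111.6 − 73.94 = 37.61 m.

37.6 m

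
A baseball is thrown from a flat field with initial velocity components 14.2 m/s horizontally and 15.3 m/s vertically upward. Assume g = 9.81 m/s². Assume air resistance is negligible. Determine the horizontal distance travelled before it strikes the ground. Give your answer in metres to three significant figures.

44.3 m

Flight time T = 2 v_y0 / g = 3.119 s.
Horizontal distance R = vₓ T = 14.20 × 3.119 = 44.29 m.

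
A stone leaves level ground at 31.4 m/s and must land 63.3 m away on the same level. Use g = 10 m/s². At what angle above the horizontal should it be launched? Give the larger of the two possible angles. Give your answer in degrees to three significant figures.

70.0°

From R = (v₀²/g) sin 2θ: sin 2θ = 10.0 × 63.3 / 985.96 = 0.6420.
2θ = 39.94° or 180° − 39.94° = 140.1°, so θ = 19.97° or 70.03°.
The larger angle is 70.03°.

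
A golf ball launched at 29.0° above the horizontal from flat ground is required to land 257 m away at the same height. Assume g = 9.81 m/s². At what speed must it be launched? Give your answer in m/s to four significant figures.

54.52 m/s

From R = (v₀² / g) sin 2θ: v₀ = √(gR / sin 2θ).
v₀ = √(9.81 × 257 / sin 58.00°) = √(2521 / 0.8480) = √2972.9 = 54.52 m/s.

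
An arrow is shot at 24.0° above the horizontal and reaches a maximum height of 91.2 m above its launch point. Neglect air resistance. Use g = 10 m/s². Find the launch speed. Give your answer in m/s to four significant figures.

At the peak v_y = 0, so v_y0 = √(2gH) = √(2 × 10.0 × 91.2) = 42.71 m/s.
v_y0 = v₀ sin θ ⇒ v₀ = 42.71 / sin 24.0° = 105.0 m/s.

105.0 m/s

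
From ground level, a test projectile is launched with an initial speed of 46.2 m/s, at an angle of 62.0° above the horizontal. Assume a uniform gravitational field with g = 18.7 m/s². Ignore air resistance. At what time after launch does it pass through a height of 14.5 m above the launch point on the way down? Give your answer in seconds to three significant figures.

3.97 s

Horizontal component vₓ = 46.20 cos 62.0° = 21.69 m/s; vertical v_y0 = 46.20 sin 62.0° = 40.79 m/s.
Require v_y0 t − ½ g t² = 14.5, i.e. 9.350 t² − 40.79 t + 14.5 = 0.
t = [40.79 ± √(40.79² − 2·18.7·14.5)] / 18.7 = (40.79 ± 33.49) / 18.7, so t = 0.3904 s or t = 3.972 s.
The descending-branch root is 3.972 s.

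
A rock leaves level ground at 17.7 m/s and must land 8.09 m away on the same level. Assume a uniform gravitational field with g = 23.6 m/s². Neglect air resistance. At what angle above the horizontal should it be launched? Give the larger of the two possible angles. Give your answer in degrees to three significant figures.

From R = (v₀²/g) sin 2θ: sin 2θ = 23.6 × 8.09 / 313.29 = 0.6094.
2θ = 37.55° or 180° − 37.55° = 142.5°, so θ = 18.77° or 71.23°.
The larger angle is 71.23°.

71.2°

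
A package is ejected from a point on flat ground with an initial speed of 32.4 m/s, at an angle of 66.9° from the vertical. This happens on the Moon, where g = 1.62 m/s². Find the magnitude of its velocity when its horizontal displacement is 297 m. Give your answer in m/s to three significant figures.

Horizontal component vₓ = 32.40 sin 66.9° = 29.80 m/s; vertical v_y0 = 32.40 cos 66.9° = 12.71 m/s.
At x = 297 m, t = x/vₓ = 297/29.80 = 9.966 s.
Vertical velocity there: v_y = v_y0 − g t = 12.71 − 1.62 × 9.966 = −3.433 m/s.
Speed: √(vₓ² + v_y²) = √(29.80² + 3.433²) = 30.00 m/s.

30.0 m/s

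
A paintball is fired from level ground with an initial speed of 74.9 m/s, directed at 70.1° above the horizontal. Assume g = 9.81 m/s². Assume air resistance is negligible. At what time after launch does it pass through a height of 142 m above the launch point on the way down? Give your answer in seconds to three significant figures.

Horizontal component vₓ = 74.90 cos 70.1° = 25.49 m/s; vertical v_y0 = 74.90 sin 70.1° = 70.43 m/s.
Set y = v_y0 t − ½ g t² = 142: 4.905 t² − 70.43 t + 142 = 0.
t = [70.43 ± √(70.43² − 2·9.81·142)] / 9.81 = (70.43 ± 46.63) / 9.81, so t = 2.426 s or t = 11.93 s.
The descending-branch root is 11.93 s.

11.9 s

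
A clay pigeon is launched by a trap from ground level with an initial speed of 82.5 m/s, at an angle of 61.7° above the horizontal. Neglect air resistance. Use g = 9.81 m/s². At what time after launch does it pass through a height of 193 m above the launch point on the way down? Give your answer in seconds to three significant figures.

11.3 s

Resolve: vₓ = 82.50 cos 61.7° = 39.11 m/s and v_y0 = 82.50 sin 61.7° = 72.64 m/s.
Height y(t) = 72.64 t − 4.905 t² = 193 gives 4.905 t² − 72.64 t + 193 = 0.
t = [72.64 ± √(72.64² − 2·9.81·193)] / 9.81 = (72.64 ± 38.60) / 9.81, so t = 3.470 s or t = 11.34 s.
The descending-branch root is 11.34 s.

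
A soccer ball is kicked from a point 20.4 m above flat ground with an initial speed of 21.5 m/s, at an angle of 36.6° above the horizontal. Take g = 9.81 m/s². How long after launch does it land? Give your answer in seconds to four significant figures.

Resolve: vₓ = 21.50 cos 36.6° = 17.26 m/s and v_y0 = 21.50 sin 36.6° = 12.82 m/s.
Vertical motion (up positive, ground at y = 0): 4.905 t² − (12.82) t − 20.4 = 0, so t = (12.82 + √(12.82² + 2·9.81·20.4)) / 9.81 = (12.82 + 23.76) / 9.81 = 3.729 s.

3.729 s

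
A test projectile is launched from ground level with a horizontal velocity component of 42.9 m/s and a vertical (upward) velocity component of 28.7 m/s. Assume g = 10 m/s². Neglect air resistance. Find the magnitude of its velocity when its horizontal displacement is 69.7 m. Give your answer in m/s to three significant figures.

44.7 m/s

x = vₓ t ⇒ t = 69.7/42.90 = 1.625 s.
Vertical velocity there: v_y = v_y0 − g t = 28.70 − 10.0 × 1.625 = 12.45 m/s.
Speed: √(vₓ² + v_y²) = √(42.90² + 12.45²) = 44.67 m/s.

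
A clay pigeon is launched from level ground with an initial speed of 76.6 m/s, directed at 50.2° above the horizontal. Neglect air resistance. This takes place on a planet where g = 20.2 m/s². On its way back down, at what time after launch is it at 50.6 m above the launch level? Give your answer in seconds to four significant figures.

4.778 s

Resolve: vₓ = 76.60 cos 50.2° = 49.03 m/s and v_y0 = 76.60 sin 50.2° = 58.85 m/s.
Require v_y0 t − ½ g t² = 50.6, i.e. 10.10 t² − 58.85 t + 50.6 = 0.
Quadratic formula: t = (58.85 ± √1419.1) / 20.2 = (58.85 ± 37.67) / 20.2 → t = 1.048 s or 4.778 s.
The descending-branch root is 4.778 s.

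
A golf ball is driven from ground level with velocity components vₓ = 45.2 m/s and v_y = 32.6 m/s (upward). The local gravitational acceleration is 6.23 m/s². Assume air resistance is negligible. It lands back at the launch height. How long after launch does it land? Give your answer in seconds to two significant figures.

10 s

It returns to y = 0 when t = 2 v_y0 / g = 2(32.60)/6.23 = 10.47 s.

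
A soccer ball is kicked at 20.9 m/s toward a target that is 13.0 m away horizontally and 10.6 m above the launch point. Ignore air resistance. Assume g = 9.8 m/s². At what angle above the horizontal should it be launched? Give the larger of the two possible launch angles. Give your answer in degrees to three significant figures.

Trajectory: y = x tanθ − g x² (1 + tan²θ)/(2v₀²). With x = 13.0, y = 10.6, v₀ = 20.9, g = 9.80:
1.896 tan²θ − 13.0 tanθ + (12.50) = 0.
tanθ = [13.0 ± √(13.0² − 4 × 1.896 × (12.50))] / (2 × 1.896) = (13.0 ± 8.616) / 3.792, giving tanθ = 1.156 or 5.701.
θ = 49.14° or 80.05°; the larger is 80.05°.

80.1°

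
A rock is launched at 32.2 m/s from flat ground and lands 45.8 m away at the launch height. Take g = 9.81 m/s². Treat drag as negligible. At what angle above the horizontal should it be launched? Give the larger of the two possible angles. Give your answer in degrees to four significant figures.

77.16°

Level-ground range R = v₀² sin(2θ)/g ⇒ sin(2θ) = gR/v₀² = 9.81 × 45.8 / 32.2² = 0.4333.
2θ = 25.68° or 180° − 25.68° = 154.3°, so θ = 12.84° or 77.16°.
The larger angle is 77.16°.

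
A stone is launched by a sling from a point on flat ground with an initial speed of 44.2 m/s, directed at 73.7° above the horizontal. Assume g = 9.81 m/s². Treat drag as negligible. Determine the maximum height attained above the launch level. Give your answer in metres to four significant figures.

vₓ = 44.20 cos 73.7° = 12.41 m/s; v_y0 = 44.20 sin 73.7° = 42.42 m/s.
At the apex v_y = 0, so H = v_y0²/(2g) = 42.42²/19.62 = 91.73 m.

91.73 m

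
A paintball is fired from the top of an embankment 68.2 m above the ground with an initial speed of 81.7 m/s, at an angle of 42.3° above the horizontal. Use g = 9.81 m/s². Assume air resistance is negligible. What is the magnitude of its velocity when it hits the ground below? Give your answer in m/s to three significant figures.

Components: vₓ = 81.70 cos 42.3° = 60.43 m/s, v_y0 = 81.70 sin 42.3° = 54.99 m/s.
With up positive and y = 0 at the ground: y(t) = 68.2 + (54.99) t − 4.905 t². Setting y = 0 and taking the positive root: t = [54.99 + √(54.99² + 2·9.81·68.2)] / 9.81 = (54.99 + 66.04) / 9.81 = 12.34 s.
Vertical velocity at impact: v_y = v_y0 − g t = 54.99 − 9.81 × 12.34 = −66.04 m/s.
Speed: |v| = √(vₓ² + v_y²) = √(60.43² + 66.04²) = 89.52 m/s.

89.5 m/s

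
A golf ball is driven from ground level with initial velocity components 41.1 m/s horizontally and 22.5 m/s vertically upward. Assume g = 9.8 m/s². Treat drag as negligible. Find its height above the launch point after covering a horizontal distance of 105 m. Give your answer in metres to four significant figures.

Time to reach x = 105 m: t = x/vₓ = 105/41.10 = 2.555 s.
Height: y = v_y0 t − ½ g t² = 22.50 × 2.555 − 4.900 × 2.555² = 57.48 − 31.98 = 25.50 m.

25.50 m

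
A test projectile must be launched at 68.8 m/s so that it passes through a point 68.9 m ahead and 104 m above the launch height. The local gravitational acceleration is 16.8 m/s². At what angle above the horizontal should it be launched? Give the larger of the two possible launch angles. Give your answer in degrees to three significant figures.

Trajectory: y = x tanθ − g x² (1 + tan²θ)/(2v₀²). With x = 68.9, y = 104, v₀ = 68.8, g = 16.8:
8.424 tan²θ − 68.9 tanθ + (112.4) = 0.
tanθ = [68.9 ± √(68.9² − 4 × 8.424 × (112.4))] / (2 × 8.424) = (68.9 ± 30.96) / 16.85, giving tanθ = 2.252 or 5.927.
θ = 66.05° or 80.42°; the larger is 80.42°.

80.4°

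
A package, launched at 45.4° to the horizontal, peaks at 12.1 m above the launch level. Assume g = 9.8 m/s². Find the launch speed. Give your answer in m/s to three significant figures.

At the peak v_y = 0, so v_y0 = √(2gH) = √(2 × 9.80 × 12.1) = 15.40 m/s.
v_y0 = v₀ sin θ ⇒ v₀ = 15.40 / sin 45.4° = 21.63 m/s.

21.6 m/s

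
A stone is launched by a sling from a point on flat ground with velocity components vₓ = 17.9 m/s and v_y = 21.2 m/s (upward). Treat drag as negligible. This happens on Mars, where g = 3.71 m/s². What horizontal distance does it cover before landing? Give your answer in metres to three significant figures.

Time aloft: T = 2 v_y0 / g = 2 × 21.20 / 3.71 = 11.43 s.
Range: R = vₓ T = 17.90 × 11.43 = 204.6 m.

205 m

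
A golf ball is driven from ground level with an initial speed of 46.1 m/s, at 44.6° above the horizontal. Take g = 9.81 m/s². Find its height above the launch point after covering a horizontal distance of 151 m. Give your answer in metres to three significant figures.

45.1 m

Components: vₓ = 46.10 cos 44.6° = 32.82 m/s, v_y0 = 46.10 sin 44.6° = 32.37 m/s.
x = vₓ t ⇒ t = 151/32.82 = 4.600 s.
Height: y = v_y0 t − ½ g t² = 32.37 × 4.600 − 4.905 × 4.600² = 148.9 − 103.8 = 45.11 m.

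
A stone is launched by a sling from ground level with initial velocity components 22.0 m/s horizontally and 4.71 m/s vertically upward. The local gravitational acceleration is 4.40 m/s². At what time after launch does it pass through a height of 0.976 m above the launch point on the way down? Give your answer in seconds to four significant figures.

1.908 s

Require v_y0 t − ½ g t² = 0.976, i.e. 2.200 t² − 4.710 t + 0.976 = 0.
t = [4.710 ± √(4.710² − 2·4.40·0.976)] / 4.40 = (4.710 ± 3.687) / 4.40, so t = 0.2325 s or t = 1.908 s.
The descending-branch root is 1.908 s.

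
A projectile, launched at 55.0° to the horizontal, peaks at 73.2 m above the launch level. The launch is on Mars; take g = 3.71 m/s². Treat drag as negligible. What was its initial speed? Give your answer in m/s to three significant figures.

28.5 m/s

At the peak v_y = 0, so v_y0 = √(2gH) = √(2 × 3.71 × 73.2) = 23.31 m/s.
v_y0 = v₀ sin θ ⇒ v₀ = 23.31 / sin 55.0° = 28.45 m/s.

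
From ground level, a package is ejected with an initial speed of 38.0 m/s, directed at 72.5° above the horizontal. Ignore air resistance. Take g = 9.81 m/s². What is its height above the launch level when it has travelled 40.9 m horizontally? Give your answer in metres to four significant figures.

66.88 m

Resolve: vₓ = 38.00 cos 72.5° = 11.43 m/s and v_y0 = 38.00 sin 72.5° = 36.24 m/s.
x = vₓ t ⇒ t = 40.9/11.43 = 3.579 s.
Height: y = v_y0 t − ½ g t² = 36.24 × 3.579 − 4.905 × 3.579² = 129.7 − 62.84 = 66.88 m.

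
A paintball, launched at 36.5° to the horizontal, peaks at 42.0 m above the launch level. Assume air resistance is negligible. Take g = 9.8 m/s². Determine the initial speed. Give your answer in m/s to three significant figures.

At the peak v_y = 0, so v_y0 = √(2gH) = √(2 × 9.80 × 42.0) = 28.69 m/s.
v_y0 = v₀ sin θ ⇒ v₀ = 28.69 / sin 36.5° = 48.24 m/s.

48.2 m/s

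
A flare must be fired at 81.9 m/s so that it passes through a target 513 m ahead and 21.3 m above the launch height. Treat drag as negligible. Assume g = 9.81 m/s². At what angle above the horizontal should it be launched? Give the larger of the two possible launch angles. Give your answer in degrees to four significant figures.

65.04°

Trajectory: y = x tanθ − g x² (1 + tan²θ)/(2v₀²). With x = 513, y = 21.3, v₀ = 81.9, g = 9.81:
192.4 tan²θ − 513 tanθ + (213.7) = 0.
tanθ = [513 ± √(513² − 4 × 192.4 × (213.7))] / (2 × 192.4) = (513 ± 314.1) / 384.9, giving tanθ = 0.5169 or 2.149.
θ = 27.33° or 65.04°; the larger is 65.04°.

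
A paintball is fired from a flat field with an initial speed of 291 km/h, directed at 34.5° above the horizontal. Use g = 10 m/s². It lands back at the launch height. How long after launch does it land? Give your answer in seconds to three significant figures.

Convert: 291 km/h = 291/3.6 = 80.83 m/s.
Resolve: vₓ = 80.83 cos 34.5° = 66.62 m/s and v_y0 = 80.83 sin 34.5° = 45.78 m/s.
Time of flight on level ground: T = 2 v_y0 / g = 2 × 45.78 / 10.0 = 9.157 s.

9.16 s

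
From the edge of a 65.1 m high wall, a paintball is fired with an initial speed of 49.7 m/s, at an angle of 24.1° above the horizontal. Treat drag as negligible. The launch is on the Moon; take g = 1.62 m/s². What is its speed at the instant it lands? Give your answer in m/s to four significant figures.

51.78 m/s

Resolve: vₓ = 49.70 cos 24.1° = 45.37 m/s and v_y0 = 49.70 sin 24.1° = 20.29 m/s.
Vertical motion (up positive, ground at y = 0): 0.8100 t² − (20.29) t − 65.1 = 0, so t = (20.29 + √(20.29² + 2·1.62·65.1)) / 1.62 = (20.29 + 24.96) / 1.62 = 27.93 s.
Vertical velocity at impact: v_y = v_y0 − g t = 20.29 − 1.62 × 27.93 = −24.96 m/s.
Speed: |v| = √(vₓ² + v_y²) = √(45.37² + 24.96²) = 51.78 m/s.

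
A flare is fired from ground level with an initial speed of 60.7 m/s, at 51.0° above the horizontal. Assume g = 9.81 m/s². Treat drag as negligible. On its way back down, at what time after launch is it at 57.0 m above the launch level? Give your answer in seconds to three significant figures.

vₓ = 60.70 cos 51.0° = 38.20 m/s; v_y0 = 60.70 sin 51.0° = 47.17 m/s.
Set y = v_y0 t − ½ g t² = 57.0: 4.905 t² − 47.17 t + 57.0 = 0.
Quadratic formula: t = (47.17 ± √1106.9) / 9.81 = (47.17 ± 33.27) / 9.81 → t = 1.417 s or 8.200 s.
The descending-branch root is 8.200 s.

8.20 s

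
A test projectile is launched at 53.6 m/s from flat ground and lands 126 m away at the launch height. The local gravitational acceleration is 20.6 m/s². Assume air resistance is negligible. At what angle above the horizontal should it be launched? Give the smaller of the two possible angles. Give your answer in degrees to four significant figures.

32.31°

R = v₀² sin 2θ / g gives sin 2θ = gR/v₀² = 20.6·126/53.6² = 0.9035.
2θ = 64.62° or 180° − 64.62° = 115.4°, so θ = 32.31° or 57.69°.
The smaller angle is 32.31°.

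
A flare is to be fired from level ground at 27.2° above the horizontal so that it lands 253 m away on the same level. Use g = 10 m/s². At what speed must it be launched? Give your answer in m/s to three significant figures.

55.8 m/s

From R = (v₀² / g) sin 2θ: v₀ = √(gR / sin 2θ).
v₀ = √(10.0 × 253 / sin 54.40°) = √(2530 / 0.8131) = √3111.5 = 55.78 m/s.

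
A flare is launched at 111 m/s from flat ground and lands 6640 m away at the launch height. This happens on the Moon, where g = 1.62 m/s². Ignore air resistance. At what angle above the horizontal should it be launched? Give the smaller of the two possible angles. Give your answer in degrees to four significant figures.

R = v₀² sin 2θ / g gives sin 2θ = gR/v₀² = 1.62·6640/111² = 0.8730.
2θ = 60.81° or 180° − 60.81° = 119.2°, so θ = 30.41° or 59.59°.
The smaller angle is 30.41°.

30.41°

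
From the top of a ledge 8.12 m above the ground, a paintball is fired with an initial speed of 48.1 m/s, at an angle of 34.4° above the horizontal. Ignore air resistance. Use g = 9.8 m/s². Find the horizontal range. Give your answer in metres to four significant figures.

231.4 m

Components: vₓ = 48.10 cos 34.4° = 39.69 m/s, v_y0 = 48.10 sin 34.4° = 27.17 m/s.
With up positive and y = 0 at the ground: y(t) = 8.12 + (27.17) t − 4.900 t². Setting y = 0 and taking the positive root: t = [27.17 + √(27.17² + 2·9.80·8.12)] / 9.80 = (27.17 + 29.96) / 9.80 = 5.830 s.
Horizontal distance: R = vₓ t = 39.69 × 5.830 = 231.4 m.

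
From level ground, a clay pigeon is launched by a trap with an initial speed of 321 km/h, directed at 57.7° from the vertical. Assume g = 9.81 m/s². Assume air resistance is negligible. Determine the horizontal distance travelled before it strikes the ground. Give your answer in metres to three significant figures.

732 m

Convert: 321 km/h = 321/3.6 = 89.17 m/s.
Components: vₓ = 89.17 sin 57.7° = 75.37 m/s, v_y0 = 89.17 cos 57.7° = 47.65 m/s.
Flight time T = 2 v_y0 / g = 9.714 s.
Horizontal distance R = vₓ T = 75.37 × 9.714 = 732.1 m.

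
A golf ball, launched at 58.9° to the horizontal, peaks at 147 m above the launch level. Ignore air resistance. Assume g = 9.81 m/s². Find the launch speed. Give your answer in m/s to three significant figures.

At the peak v_y = 0, so v_y0 = √(2gH) = √(2 × 9.81 × 147) = 53.70 m/s.
v_y0 = v₀ sin θ ⇒ v₀ = 53.70 / sin 58.9° = 62.72 m/s.

62.7 m/s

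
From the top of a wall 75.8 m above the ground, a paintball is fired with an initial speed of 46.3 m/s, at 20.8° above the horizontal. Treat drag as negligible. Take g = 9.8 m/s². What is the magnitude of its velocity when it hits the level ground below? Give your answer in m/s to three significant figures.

Components: vₓ = 46.30 cos 20.8° = 43.28 m/s, v_y0 = 46.30 sin 20.8° = 16.44 m/s.
With up positive and y = 0 at the ground: y(t) = 75.8 + (16.44) t − 4.900 t². Setting y = 0 and taking the positive root: t = [16.44 + √(16.44² + 2·9.80·75.8)] / 9.80 = (16.44 + 41.90) / 9.80 = 5.954 s.
Vertical velocity at impact: v_y = v_y0 − g t = 16.44 − 9.80 × 5.954 = −41.90 m/s.
Speed: |v| = √(vₓ² + v_y²) = √(43.28² + 41.90²) = 60.24 m/s.

60.2 m/s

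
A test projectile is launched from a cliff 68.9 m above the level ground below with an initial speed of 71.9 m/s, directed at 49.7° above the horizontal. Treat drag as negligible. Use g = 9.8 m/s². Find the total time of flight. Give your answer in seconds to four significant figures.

vₓ = 71.90 cos 49.7° = 46.50 m/s; v_y0 = 71.90 sin 49.7° = 54.84 m/s.
With up positive and y = 0 at the ground: y(t) = 68.9 + (54.84) t − 4.900 t². Setting y = 0 and taking the positive root: t = [54.84 + √(54.84² + 2·9.80·68.9)] / 9.80 = (54.84 + 66.01) / 9.80 = 12.33 s.

12.33 s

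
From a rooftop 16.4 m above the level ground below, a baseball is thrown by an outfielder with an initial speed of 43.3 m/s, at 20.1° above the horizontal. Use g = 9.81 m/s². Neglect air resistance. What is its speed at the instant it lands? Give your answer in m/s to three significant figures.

Components: vₓ = 43.30 cos 20.1° = 40.66 m/s, v_y0 = 43.30 sin 20.1° = 14.88 m/s.
Vertical motion (up positive, ground at y = 0): 4.905 t² − (14.88) t − 16.4 = 0, so t = (14.88 + √(14.88² + 2·9.81·16.4)) / 9.81 = (14.88 + 23.31) / 9.81 = 3.893 s.
Vertical velocity at impact: v_y = v_y0 − g t = 14.88 − 9.81 × 3.893 = −23.31 m/s.
Speed: |v| = √(vₓ² + v_y²) = √(40.66² + 23.31²) = 46.87 m/s.

46.9 m/s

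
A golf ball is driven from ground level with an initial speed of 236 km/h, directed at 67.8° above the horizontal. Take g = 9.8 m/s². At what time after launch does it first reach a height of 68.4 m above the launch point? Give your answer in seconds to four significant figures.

1.254 s

Convert: 236 km/h = 236/3.6 = 65.56 m/s.
Resolve: vₓ = 65.56 cos 67.8° = 24.77 m/s and v_y0 = 65.56 sin 67.8° = 60.70 m/s.
Require v_y0 t − ½ g t² = 68.4, i.e. 4.900 t² − 60.70 t + 68.4 = 0.
t = [60.70 ± √(60.70² − 2·9.80·68.4)] / 9.80 = (60.70 ± 48.41) / 9.80, so t = 1.254 s or t = 11.13 s.
The first (ascending) time is 1.254 s.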